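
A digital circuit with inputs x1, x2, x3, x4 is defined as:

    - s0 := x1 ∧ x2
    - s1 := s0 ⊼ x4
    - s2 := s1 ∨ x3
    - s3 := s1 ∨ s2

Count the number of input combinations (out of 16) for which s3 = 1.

s3 = s1 ∨ s2 must be 1, so at least one of s1, s2 is 1.
Enumerating the 16 input combinations, 15 give s3 = 1 and 1 give s3 = 0.

15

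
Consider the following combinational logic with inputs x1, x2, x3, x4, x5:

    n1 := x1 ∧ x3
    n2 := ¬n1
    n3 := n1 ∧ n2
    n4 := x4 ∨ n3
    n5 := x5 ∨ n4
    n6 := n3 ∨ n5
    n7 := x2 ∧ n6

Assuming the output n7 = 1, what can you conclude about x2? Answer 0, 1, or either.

n7 = x2 ∧ n6 must be 1, so both x2 = 1 and n6 = 1.
Every assignment with n7 = 1 has x2 = 1; there are 12 such assignment(s).

1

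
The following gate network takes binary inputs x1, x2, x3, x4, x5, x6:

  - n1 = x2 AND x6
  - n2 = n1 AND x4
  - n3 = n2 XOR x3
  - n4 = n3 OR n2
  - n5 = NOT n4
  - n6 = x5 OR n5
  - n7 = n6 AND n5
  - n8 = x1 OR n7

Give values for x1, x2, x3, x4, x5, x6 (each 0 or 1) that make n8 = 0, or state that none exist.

Check with x1=0 x2=1 x3=1 x4=0 x5=1 x6=0:
n1 = x2 AND x6 = 1 AND 0 = 0
n2 = n1 AND x4 = 0 AND 0 = 0
n3 = n2 XOR x3 = 0 XOR 1 = 1
n4 = n3 OR n2 = 1 OR 0 = 1
n5 = NOT n4 = NOT 1 = 0
n6 = x5 OR n5 = 1 OR 0 = 1
n7 = n6 AND n5 = 1 AND 0 = 0
n8 = x1 OR n7 = 0 OR 0 = 0
So n8 = 0 as required.

x1=0 x2=1 x3=1 x4=0 x5=1 x6=0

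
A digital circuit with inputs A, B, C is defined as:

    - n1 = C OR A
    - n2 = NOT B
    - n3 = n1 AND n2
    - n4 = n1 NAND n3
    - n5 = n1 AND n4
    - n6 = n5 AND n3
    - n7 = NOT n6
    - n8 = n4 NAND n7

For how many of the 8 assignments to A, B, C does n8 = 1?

n8 = n4 NAND n7 must be 1, so at least one of n4, n7 is 0.
Satisfying assignments:
  A=0, B=0, C=1
  A=1, B=0, C=0
  A=1, B=0, C=1

3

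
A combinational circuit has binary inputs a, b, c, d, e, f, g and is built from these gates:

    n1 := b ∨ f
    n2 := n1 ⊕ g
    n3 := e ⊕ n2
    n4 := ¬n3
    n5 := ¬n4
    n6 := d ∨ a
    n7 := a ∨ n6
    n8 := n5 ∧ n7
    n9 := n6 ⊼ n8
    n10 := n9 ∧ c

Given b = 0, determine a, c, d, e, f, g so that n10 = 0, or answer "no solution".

n10 = n9 ∧ c must be 0, so at least one of n9, c is 0.
Check with b = 0 and a=0, c=1, d=1, e=1, f=1, g=1:
n1 = b ∨ f = 0 ∨ 1 = 1
n2 = n1 ⊕ g = 1 ⊕ 1 = 0
n3 = e ⊕ n2 = 1 ⊕ 0 = 1
n4 = ¬n3 = ¬1 = 0
n5 = ¬n4 = ¬0 = 1
n6 = d ∨ a = 1 ∨ 0 = 1
n7 = a ∨ n6 = 0 ∨ 1 = 1
n8 = n5 ∧ n7 = 1 ∧ 1 = 1
n9 = n6 ⊼ n8 = 1 ⊼ 1 = 0
n10 = n9 ∧ c = 0 ∧ 1 = 0
So n10 = 0.

a=0, c=1, d=1, e=1, f=1, g=1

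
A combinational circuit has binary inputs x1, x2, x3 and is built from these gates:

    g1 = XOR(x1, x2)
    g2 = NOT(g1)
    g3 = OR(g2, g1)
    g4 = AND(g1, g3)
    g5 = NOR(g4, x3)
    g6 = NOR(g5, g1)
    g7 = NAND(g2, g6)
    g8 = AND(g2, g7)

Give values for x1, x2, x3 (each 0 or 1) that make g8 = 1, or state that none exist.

x1=1, x2=1, x3=0

g8 = AND(g2, g7) must be 1, so both g2 = 1 and g7 = 1.
g2 = NOT(g1) must be 1, so g1 = 0.
g7 = NAND(g2, g6) must be 1, so at least one of g2, g6 is 0.
Check with x1=1, x2=1, x3=0:
g1 = XOR(x1, x2) = XOR(1, 1) = 0
g2 = NOT(g1) = NOT 0 = 1
g3 = OR(g2, g1) = OR(1, 0) = 1
g4 = AND(g1, g3) = AND(0, 1) = 0
g5 = NOR(g4, x3) = NOR(0, 0) = 1
g6 = NOR(g5, g1) = NOR(1, 0) = 0
g7 = NAND(g2, g6) = NAND(1, 0) = 1
g8 = AND(g2, g7) = AND(1, 1) = 1
So g8 = 1 as required.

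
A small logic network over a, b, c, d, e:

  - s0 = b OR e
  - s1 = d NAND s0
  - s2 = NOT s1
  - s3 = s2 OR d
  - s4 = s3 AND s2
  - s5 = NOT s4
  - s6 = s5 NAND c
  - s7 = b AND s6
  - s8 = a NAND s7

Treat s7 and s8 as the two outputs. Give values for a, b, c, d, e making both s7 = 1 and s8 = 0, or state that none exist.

Check with a=1, b=1, c=1, d=1, e=1:
s0 = b OR e = 1 OR 1 = 1
s1 = d NAND s0 = 1 NAND 1 = 0
s2 = NOT s1 = NOT 0 = 1
s3 = s2 OR d = 1 OR 1 = 1
s4 = s3 AND s2 = 1 AND 1 = 1
s5 = NOT s4 = NOT 1 = 0
s6 = s5 NAND c = 0 NAND 1 = 1
s7 = b AND s6 = 1 AND 1 = 1
s8 = a NAND s7 = 1 NAND 1 = 0
So s7 = 1 and s8 = 0.

a=1, b=1, c=1, d=1, e=1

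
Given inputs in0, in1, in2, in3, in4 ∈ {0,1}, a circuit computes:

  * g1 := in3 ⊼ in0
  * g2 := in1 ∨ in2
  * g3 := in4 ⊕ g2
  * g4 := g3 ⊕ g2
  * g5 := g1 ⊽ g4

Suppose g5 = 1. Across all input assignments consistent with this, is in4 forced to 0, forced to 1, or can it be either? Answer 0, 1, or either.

0

g5 = g1 ⊽ g4 must be 1, so both g1 = 0 and g4 = 0.
g1 = in3 ⊼ in0 must be 0, so both in3 = 1 and in0 = 1.
Every assignment with g5 = 1 has in4 = 0; there are 4 such assignment(s).
  in0=1, in1=0, in2=0, in3=1, in4=0
  in0=1, in1=0, in2=1, in3=1, in4=0
  in0=1, in1=1, in2=0, in3=1, in4=0
  in0=1, in1=1, in2=1, in3=1, in4=0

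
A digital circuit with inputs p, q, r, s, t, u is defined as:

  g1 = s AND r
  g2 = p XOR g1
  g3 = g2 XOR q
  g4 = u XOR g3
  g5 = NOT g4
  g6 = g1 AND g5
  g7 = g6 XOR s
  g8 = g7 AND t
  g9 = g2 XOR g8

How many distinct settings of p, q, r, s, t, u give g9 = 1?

g9 = g2 XOR g8 must be 1, so g2 and g8 differ.
Enumerating the 64 input combinations, 32 give g9 = 1 and 32 give g9 = 0.

32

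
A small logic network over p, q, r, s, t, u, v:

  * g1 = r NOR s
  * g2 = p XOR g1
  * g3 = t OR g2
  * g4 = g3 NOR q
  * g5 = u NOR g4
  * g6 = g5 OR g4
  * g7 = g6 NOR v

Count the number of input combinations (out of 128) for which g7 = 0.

g7 = g6 NOR v must be 0, so at least one of g6, v is 1.
Enumerating the 128 input combinations, 100 give g7 = 0 and 28 give g7 = 1.

100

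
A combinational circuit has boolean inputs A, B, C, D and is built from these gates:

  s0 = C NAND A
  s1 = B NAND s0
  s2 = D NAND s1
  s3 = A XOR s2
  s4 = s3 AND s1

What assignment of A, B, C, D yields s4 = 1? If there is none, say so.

s4 = s3 AND s1 must be 1, so both s3 = 1 and s1 = 1.
s3 = A XOR s2 must be 1, so A and s2 differ.
s1 = B NAND s0 must be 1, so at least one of B, s0 is 0.
Check with A=1, B=0, C=0, D=1:
s0 = C NAND A = 0 NAND 1 = 1
s1 = B NAND s0 = 0 NAND 1 = 1
s2 = D NAND s1 = 1 NAND 1 = 0
s3 = A XOR s2 = 1 XOR 0 = 1
s4 = s3 AND s1 = 1 AND 1 = 1
So s4 = 1 as required.

A=1, B=0, C=0, D=1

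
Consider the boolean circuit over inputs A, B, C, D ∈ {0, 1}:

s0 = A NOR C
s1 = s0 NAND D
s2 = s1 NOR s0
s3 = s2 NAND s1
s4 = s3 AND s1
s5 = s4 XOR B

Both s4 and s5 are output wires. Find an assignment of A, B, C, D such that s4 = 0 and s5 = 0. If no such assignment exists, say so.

Check with A=0 B=0 C=0 D=1:
s0 = A NOR C = 0 NOR 0 = 1
s1 = s0 NAND D = 1 NAND 1 = 0
s2 = s1 NOR s0 = 0 NOR 1 = 0
s3 = s2 NAND s1 = 0 NAND 0 = 1
s4 = s3 AND s1 = 1 AND 0 = 0
s5 = s4 XOR B = 0 XOR 0 = 0
So s4 = 0 and s5 = 0.

A=0 B=0 C=0 D=1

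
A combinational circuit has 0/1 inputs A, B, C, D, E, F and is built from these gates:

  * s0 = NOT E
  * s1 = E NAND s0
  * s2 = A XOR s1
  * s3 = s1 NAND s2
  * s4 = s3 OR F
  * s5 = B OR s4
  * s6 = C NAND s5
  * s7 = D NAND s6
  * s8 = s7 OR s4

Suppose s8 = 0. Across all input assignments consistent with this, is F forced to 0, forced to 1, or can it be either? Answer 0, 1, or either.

0

s8 = s7 OR s4 must be 0, so both s7 = 0 and s4 = 0.
s7 = D NAND s6 must be 0, so both D = 1 and s6 = 1.
s4 = s3 OR F must be 0, so both s3 = 0 and F = 0.
Every assignment with s8 = 0 has F = 0; there are 6 such assignment(s).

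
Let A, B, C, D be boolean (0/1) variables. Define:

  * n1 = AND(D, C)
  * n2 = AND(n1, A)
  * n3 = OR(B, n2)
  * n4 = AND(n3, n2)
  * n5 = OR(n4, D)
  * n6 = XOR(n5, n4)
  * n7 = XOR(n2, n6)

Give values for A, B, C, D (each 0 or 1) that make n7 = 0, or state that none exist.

A=1 B=0 C=0 D=0

n7 = XOR(n2, n6) must be 0, so n2 and n6 are equal.
Check with A=1 B=0 C=0 D=0:
n1 = AND(D, C) = AND(0, 0) = 0
n2 = AND(n1, A) = AND(0, 1) = 0
n3 = OR(B, n2) = OR(0, 0) = 0
n4 = AND(n3, n2) = AND(0, 0) = 0
n5 = OR(n4, D) = OR(0, 0) = 0
n6 = XOR(n5, n4) = XOR(0, 0) = 0
n7 = XOR(n2, n6) = XOR(0, 0) = 0
So n7 = 0 as required.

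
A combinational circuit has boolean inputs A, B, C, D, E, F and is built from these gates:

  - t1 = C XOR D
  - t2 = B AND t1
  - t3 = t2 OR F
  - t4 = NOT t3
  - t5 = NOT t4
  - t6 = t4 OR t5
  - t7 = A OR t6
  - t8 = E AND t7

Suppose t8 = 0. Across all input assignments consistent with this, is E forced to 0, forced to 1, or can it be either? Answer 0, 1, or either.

0

t8 = E AND t7 must be 0, so at least one of E, t7 is 0.
Every assignment with t8 = 0 has E = 0; there are 32 such assignment(s).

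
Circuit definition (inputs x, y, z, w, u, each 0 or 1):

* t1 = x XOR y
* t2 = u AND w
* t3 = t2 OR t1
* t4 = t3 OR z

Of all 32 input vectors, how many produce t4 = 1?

t4 = t3 OR z must be 1, so at least one of t3, z is 1.
Enumerating the 32 input combinations, 26 give t4 = 1 and 6 give t4 = 0.

26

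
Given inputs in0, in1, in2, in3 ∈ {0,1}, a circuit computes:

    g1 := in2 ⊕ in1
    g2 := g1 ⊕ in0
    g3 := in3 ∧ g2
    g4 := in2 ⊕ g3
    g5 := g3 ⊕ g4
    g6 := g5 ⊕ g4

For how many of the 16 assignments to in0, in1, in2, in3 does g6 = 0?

g6 = g5 ⊕ g4 must be 0, so g5 and g4 are equal.
Enumerating the 16 input combinations, 12 give g6 = 0 and 4 give g6 = 1.

12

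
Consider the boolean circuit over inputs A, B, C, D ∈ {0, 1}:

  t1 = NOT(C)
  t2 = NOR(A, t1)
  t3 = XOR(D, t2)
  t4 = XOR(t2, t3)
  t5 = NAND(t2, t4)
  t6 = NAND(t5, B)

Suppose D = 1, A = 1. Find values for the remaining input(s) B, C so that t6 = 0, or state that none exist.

B=1 C=0

t6 = NAND(t5, B) must be 0, so both t5 = 1 and B = 1.
t5 = NAND(t2, t4) must be 1, so at least one of t2, t4 is 0.
Check with D = 1, A = 1 and B=1, C=0:
t1 = NOT(C) = NOT 0 = 1
t2 = NOR(A, t1) = NOR(1, 1) = 0
t3 = XOR(D, t2) = XOR(1, 0) = 1
t4 = XOR(t2, t3) = XOR(0, 1) = 1
t5 = NAND(t2, t4) = NAND(0, 1) = 1
t6 = NAND(t5, B) = NAND(1, 1) = 0
So t6 = 0.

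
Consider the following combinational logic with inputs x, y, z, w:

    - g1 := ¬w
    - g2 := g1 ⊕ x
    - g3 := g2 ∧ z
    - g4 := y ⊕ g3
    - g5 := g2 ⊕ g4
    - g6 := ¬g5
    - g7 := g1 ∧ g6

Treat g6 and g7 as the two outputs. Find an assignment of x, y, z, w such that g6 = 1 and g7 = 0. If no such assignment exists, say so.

Check with x=0 y=0 z=0 w=1:
g1 = ¬w = ¬1 = 0
g2 = g1 ⊕ x = 0 ⊕ 0 = 0
g3 = g2 ∧ z = 0 ∧ 0 = 0
g4 = y ⊕ g3 = 0 ⊕ 0 = 0
g5 = g2 ⊕ g4 = 0 ⊕ 0 = 0
g6 = ¬g5 = ¬0 = 1
g7 = g1 ∧ g6 = 0 ∧ 1 = 0
So g6 = 1 and g7 = 0.

x=0 y=0 z=0 w=1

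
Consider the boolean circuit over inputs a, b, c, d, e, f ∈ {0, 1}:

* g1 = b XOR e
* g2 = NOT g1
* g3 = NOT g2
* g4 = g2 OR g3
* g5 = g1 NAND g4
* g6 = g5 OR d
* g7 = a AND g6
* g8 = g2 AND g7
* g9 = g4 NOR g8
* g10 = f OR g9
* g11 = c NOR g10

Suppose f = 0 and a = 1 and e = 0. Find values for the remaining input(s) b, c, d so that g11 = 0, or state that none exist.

b=1, c=1, d=0

g11 = c NOR g10 must be 0, so at least one of c, g10 is 1.
Check with f = 0 and a = 1 and e = 0 and b=1, c=1, d=0:
g1 = b XOR e = 1 XOR 0 = 1
g2 = NOT g1 = NOT 1 = 0
g3 = NOT g2 = NOT 0 = 1
g4 = g2 OR g3 = 0 OR 1 = 1
g5 = g1 NAND g4 = 1 NAND 1 = 0
g6 = g5 OR d = 0 OR 0 = 0
g7 = a AND g6 = 1 AND 0 = 0
g8 = g2 AND g7 = 0 AND 0 = 0
g9 = g4 NOR g8 = 1 NOR 0 = 0
g10 = f OR g9 = 0 OR 0 = 0
g11 = c NOR g10 = 1 NOR 0 = 0
So g11 = 0.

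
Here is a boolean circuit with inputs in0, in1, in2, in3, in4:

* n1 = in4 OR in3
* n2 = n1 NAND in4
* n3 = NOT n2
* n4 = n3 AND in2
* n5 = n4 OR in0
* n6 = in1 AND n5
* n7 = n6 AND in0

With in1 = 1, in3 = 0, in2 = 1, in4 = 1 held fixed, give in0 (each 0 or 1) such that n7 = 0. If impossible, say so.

in0=0

n7 = n6 AND in0 must be 0, so at least one of n6, in0 is 0.
Check with in1 = 1, in3 = 0, in2 = 1, in4 = 1 and in0=0:
n1 = in4 OR in3 = 1 OR 0 = 1
n2 = n1 NAND in4 = 1 NAND 1 = 0
n3 = NOT n2 = NOT 0 = 1
n4 = n3 AND in2 = 1 AND 1 = 1
n5 = n4 OR in0 = 1 OR 0 = 1
n6 = in1 AND n5 = 1 AND 1 = 1
n7 = n6 AND in0 = 1 AND 0 = 0
So n7 = 0.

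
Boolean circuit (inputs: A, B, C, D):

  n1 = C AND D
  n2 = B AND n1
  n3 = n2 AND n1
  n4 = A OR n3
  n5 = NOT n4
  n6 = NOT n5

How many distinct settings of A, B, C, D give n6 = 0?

7

n6 = NOT n5 must be 0, so n5 = 1.
n5 = NOT n4 must be 1, so n4 = 0.
Enumerating the 16 input combinations, 7 give n6 = 0 and 9 give n6 = 1.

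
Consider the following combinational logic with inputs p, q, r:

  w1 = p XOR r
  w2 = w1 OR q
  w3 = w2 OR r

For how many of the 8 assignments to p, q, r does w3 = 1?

7

w3 = w2 OR r must be 1, so at least one of w2, r is 1.
Enumerating the 8 input combinations, 7 give w3 = 1 and 1 give w3 = 0.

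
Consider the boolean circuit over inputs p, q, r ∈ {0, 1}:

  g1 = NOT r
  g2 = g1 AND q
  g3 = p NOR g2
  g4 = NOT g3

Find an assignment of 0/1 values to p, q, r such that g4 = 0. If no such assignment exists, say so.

g4 = NOT g3 must be 0, so g3 = 1.
Check with p=0 q=1 r=1:
g1 = NOT r = NOT 1 = 0
g2 = g1 AND q = 0 AND 1 = 0
g3 = p NOR g2 = 0 NOR 0 = 1
g4 = NOT g3 = NOT 1 = 0
So g4 = 0 as required.

p=0 q=1 r=1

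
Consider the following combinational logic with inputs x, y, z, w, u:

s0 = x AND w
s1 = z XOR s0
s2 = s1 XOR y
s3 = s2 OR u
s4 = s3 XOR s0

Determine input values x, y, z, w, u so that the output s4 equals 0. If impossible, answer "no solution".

s4 = s3 XOR s0 must be 0, so s3 and s0 are equal.
Check with x=1, y=0, z=0, w=1, u=0:
s0 = x AND w = 1 AND 1 = 1
s1 = z XOR s0 = 0 XOR 1 = 1
s2 = s1 XOR y = 1 XOR 0 = 1
s3 = s2 OR u = 1 OR 0 = 1
s4 = s3 XOR s0 = 1 XOR 1 = 0
So s4 = 0 as required.

x=1, y=0, z=0, w=1, u=0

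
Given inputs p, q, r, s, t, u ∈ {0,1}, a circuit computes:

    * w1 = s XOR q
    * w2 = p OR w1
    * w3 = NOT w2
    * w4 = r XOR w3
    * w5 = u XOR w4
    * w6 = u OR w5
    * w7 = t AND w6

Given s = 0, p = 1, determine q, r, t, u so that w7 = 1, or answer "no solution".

q=0, r=0, t=1, u=1

w7 = t AND w6 must be 1, so both t = 1 and w6 = 1.
w6 = u OR w5 must be 1, so at least one of u, w5 is 1.
Check with s = 0, p = 1 and q=0, r=0, t=1, u=1:
w1 = s XOR q = 0 XOR 0 = 0
w2 = p OR w1 = 1 OR 0 = 1
w3 = NOT w2 = NOT 1 = 0
w4 = r XOR w3 = 0 XOR 0 = 0
w5 = u XOR w4 = 1 XOR 0 = 1
w6 = u OR w5 = 1 OR 1 = 1
w7 = t AND w6 = 1 AND 1 = 1
So w7 = 1.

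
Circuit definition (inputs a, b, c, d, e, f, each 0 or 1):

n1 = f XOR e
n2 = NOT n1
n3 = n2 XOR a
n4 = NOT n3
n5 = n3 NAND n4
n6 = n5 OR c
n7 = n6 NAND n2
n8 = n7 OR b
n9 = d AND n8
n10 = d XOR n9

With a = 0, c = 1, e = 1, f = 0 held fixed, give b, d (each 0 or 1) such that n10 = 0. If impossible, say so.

b=1, d=1

n10 = d XOR n9 must be 0, so d and n9 are equal.
Check with a = 0, c = 1, e = 1, f = 0 and b=1, d=1:
n1 = f XOR e = 0 XOR 1 = 1
n2 = NOT n1 = NOT 1 = 0
n3 = n2 XOR a = 0 XOR 0 = 0
n4 = NOT n3 = NOT 0 = 1
n5 = n3 NAND n4 = 0 NAND 1 = 1
n6 = n5 OR c = 1 OR 1 = 1
n7 = n6 NAND n2 = 1 NAND 0 = 1
n8 = n7 OR b = 1 OR 1 = 1
n9 = d AND n8 = 1 AND 1 = 1
n10 = d XOR n9 = 1 XOR 1 = 0
So n10 = 0.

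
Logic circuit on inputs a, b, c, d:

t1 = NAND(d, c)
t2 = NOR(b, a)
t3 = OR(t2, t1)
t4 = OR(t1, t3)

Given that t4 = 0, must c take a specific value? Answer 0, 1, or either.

1

t4 = OR(t1, t3) must be 0, so both t1 = 0 and t3 = 0.
Every assignment with t4 = 0 has c = 1; there are 3 such assignment(s).
  a=0, b=1, c=1, d=1
  a=1, b=0, c=1, d=1
  a=1, b=1, c=1, d=1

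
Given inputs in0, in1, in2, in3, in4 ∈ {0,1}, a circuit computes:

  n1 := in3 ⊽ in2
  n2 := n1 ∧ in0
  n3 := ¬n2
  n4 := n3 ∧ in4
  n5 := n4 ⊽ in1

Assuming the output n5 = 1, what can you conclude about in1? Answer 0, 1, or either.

n5 = n4 ⊽ in1 must be 1, so both n4 = 0 and in1 = 0.
n4 = n3 ∧ in4 must be 0, so at least one of n3, in4 is 0.
Every assignment with n5 = 1 has in1 = 0; there are 9 such assignment(s).

0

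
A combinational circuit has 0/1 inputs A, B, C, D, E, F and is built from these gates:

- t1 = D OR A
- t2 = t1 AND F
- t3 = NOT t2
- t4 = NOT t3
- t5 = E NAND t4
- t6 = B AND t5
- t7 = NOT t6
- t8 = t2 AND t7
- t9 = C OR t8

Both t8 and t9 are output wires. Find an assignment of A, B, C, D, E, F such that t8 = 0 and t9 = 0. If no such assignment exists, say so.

Check with A=1, B=0, C=0, D=1, E=0, F=0:
t1 = D OR A = 1 OR 1 = 1
t2 = t1 AND F = 1 AND 0 = 0
t3 = NOT t2 = NOT 0 = 1
t4 = NOT t3 = NOT 1 = 0
t5 = E NAND t4 = 0 NAND 0 = 1
t6 = B AND t5 = 0 AND 1 = 0
t7 = NOT t6 = NOT 0 = 1
t8 = t2 AND t7 = 0 AND 1 = 0
t9 = C OR t8 = 0 OR 0 = 0
So t8 = 0 and t9 = 0.

A=1, B=0, C=0, D=1, E=0, F=0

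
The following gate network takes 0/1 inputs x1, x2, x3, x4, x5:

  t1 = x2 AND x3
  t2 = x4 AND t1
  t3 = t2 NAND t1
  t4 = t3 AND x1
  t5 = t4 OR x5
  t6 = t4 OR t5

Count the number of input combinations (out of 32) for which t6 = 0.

t6 = t4 OR t5 must be 0, so both t4 = 0 and t5 = 0.
t4 = t3 AND x1 must be 0, so at least one of t3, x1 is 0.
t5 = t4 OR x5 must be 0, so both t4 = 0 and x5 = 0.
Enumerating the 32 input combinations, 9 give t6 = 0 and 23 give t6 = 1.

9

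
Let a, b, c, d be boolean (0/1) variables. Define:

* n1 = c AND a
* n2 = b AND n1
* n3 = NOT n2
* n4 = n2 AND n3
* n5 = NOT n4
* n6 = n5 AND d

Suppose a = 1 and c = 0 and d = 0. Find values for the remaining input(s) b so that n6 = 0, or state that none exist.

n6 = n5 AND d must be 0, so at least one of n5, d is 0.
Check with a = 1 and c = 0 and d = 0 and b=0:
n1 = c AND a = 0 AND 1 = 0
n2 = b AND n1 = 0 AND 0 = 0
n3 = NOT n2 = NOT 0 = 1
n4 = n2 AND n3 = 0 AND 1 = 0
n5 = NOT n4 = NOT 0 = 1
n6 = n5 AND d = 1 AND 0 = 0
So n6 = 0.

b=0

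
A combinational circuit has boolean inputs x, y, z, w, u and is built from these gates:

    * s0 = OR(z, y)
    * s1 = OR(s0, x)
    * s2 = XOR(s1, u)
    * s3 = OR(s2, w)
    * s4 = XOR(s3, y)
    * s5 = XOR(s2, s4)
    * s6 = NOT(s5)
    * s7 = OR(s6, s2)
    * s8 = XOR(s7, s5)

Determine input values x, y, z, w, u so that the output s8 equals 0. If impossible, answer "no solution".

x=1 y=1 z=0 w=1 u=0

Check with x=1 y=1 z=0 w=1 u=0:
s0 = OR(z, y) = OR(0, 1) = 1
s1 = OR(s0, x) = OR(1, 1) = 1
s2 = XOR(s1, u) = XOR(1, 0) = 1
s3 = OR(s2, w) = OR(1, 1) = 1
s4 = XOR(s3, y) = XOR(1, 1) = 0
s5 = XOR(s2, s4) = XOR(1, 0) = 1
s6 = NOT(s5) = NOT 1 = 0
s7 = OR(s6, s2) = OR(0, 1) = 1
s8 = XOR(s7, s5) = XOR(1, 1) = 0
So s8 = 0 as required.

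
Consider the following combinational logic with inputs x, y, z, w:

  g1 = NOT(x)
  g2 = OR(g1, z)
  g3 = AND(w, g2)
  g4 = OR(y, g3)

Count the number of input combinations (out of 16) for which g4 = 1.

11

g4 = OR(y, g3) must be 1, so at least one of y, g3 is 1.
Enumerating the 16 input combinations, 11 give g4 = 1 and 5 give g4 = 0.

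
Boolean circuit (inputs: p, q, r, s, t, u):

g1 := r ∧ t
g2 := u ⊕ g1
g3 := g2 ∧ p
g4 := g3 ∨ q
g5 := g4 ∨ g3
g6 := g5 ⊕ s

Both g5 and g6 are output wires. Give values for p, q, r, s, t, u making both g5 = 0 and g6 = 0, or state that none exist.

Check with p=0 q=0 r=1 s=0 t=0 u=0:
g1 = r ∧ t = 1 ∧ 0 = 0
g2 = u ⊕ g1 = 0 ⊕ 0 = 0
g3 = g2 ∧ p = 0 ∧ 0 = 0
g4 = g3 ∨ q = 0 ∨ 0 = 0
g5 = g4 ∨ g3 = 0 ∨ 0 = 0
g6 = g5 ⊕ s = 0 ⊕ 0 = 0
So g5 = 0 and g6 = 0.

p=0 q=0 r=1 s=0 t=0 u=0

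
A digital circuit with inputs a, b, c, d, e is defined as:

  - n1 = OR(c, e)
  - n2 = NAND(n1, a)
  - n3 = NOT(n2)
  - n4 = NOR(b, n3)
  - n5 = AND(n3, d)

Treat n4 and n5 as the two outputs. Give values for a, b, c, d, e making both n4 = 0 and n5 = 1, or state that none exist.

a=1, b=1, c=0, d=1, e=1

Check with a=1, b=1, c=0, d=1, e=1:
n1 = OR(c, e) = OR(0, 1) = 1
n2 = NAND(n1, a) = NAND(1, 1) = 0
n3 = NOT(n2) = NOT 0 = 1
n4 = NOR(b, n3) = NOR(1, 1) = 0
n5 = AND(n3, d) = AND(1, 1) = 1
So n4 = 0 and n5 = 1.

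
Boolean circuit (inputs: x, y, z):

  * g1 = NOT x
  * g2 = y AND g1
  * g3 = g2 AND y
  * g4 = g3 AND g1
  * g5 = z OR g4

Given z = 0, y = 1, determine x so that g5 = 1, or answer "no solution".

g5 = z OR g4 must be 1, so at least one of z, g4 is 1.
Check with z = 0, y = 1 and x=0:
g1 = NOT x = NOT 0 = 1
g2 = y AND g1 = 1 AND 1 = 1
g3 = g2 AND y = 1 AND 1 = 1
g4 = g3 AND g1 = 1 AND 1 = 1
g5 = z OR g4 = 0 OR 1 = 1
So g5 = 1.

x=0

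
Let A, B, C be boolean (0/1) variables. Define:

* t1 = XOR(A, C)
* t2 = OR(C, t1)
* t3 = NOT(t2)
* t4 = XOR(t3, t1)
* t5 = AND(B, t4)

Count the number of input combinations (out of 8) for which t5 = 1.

t5 = AND(B, t4) must be 1, so both B = 1 and t4 = 1.
t4 = XOR(t3, t1) must be 1, so t3 and t1 differ.
Enumerating the 8 input combinations, 3 give t5 = 1 and 5 give t5 = 0.

3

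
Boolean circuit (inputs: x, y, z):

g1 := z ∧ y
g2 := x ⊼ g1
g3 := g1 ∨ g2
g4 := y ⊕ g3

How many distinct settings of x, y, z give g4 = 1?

g4 = y ⊕ g3 must be 1, so y and g3 differ.
Satisfying assignments:
  x=0, y=0, z=0
  x=0, y=0, z=1
  x=1, y=0, z=0
  x=1, y=0, z=1

4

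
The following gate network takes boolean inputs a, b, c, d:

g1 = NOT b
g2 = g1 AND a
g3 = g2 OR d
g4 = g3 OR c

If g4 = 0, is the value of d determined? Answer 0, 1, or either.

0

g4 = g3 OR c must be 0, so both g3 = 0 and c = 0.
g3 = g2 OR d must be 0, so both g2 = 0 and d = 0.
g2 = g1 AND a must be 0, so at least one of g1, a is 0.
Every assignment with g4 = 0 has d = 0; there are 3 such assignment(s).
  a=0, b=0, c=0, d=0
  a=0, b=1, c=0, d=0
  a=1, b=1, c=0, d=0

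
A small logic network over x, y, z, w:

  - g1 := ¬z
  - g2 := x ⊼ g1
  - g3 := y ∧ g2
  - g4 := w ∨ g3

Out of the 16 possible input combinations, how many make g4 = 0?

5

g4 = w ∨ g3 must be 0, so both w = 0 and g3 = 0.
g3 = y ∧ g2 must be 0, so at least one of y, g2 is 0.
Satisfying assignments:
  x=0, y=0, z=0, w=0
  x=0, y=0, z=1, w=0
  x=1, y=0, z=0, w=0
  x=1, y=0, z=1, w=0
  x=1, y=1, z=0, w=0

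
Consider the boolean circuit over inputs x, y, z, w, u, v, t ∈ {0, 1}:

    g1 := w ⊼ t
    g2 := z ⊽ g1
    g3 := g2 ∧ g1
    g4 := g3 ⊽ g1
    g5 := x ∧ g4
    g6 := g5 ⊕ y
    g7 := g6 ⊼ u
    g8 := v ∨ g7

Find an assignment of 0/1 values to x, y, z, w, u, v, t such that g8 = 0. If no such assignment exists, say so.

Check with x=0, y=1, z=0, w=1, u=1, v=0, t=0:
g1 = w ⊼ t = 1 ⊼ 0 = 1
g2 = z ⊽ g1 = 0 ⊽ 1 = 0
g3 = g2 ∧ g1 = 0 ∧ 1 = 0
g4 = g3 ⊽ g1 = 0 ⊽ 1 = 0
g5 = x ∧ g4 = 0 ∧ 0 = 0
g6 = g5 ⊕ y = 0 ⊕ 1 = 1
g7 = g6 ⊼ u = 1 ⊼ 1 = 0
g8 = v ∨ g7 = 0 ∨ 0 = 0
So g8 = 0 as required.

x=0, y=1, z=0, w=1, u=1, v=0, t=0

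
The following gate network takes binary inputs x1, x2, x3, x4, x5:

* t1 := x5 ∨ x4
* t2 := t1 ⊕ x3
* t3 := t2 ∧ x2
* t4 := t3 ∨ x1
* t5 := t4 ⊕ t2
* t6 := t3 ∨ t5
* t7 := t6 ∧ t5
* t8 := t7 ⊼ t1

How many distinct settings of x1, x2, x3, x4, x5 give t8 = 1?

t8 = t7 ⊼ t1 must be 1, so at least one of t7, t1 is 0.
Enumerating the 32 input combinations, 23 give t8 = 1 and 9 give t8 = 0.

23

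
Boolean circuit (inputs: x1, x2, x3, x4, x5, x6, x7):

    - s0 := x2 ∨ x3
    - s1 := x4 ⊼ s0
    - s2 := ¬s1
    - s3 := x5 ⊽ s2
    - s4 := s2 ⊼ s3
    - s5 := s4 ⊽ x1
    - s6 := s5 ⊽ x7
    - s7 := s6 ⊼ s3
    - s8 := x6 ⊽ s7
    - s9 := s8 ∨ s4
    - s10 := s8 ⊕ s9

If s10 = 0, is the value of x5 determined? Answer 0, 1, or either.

0

s10 = s8 ⊕ s9 must be 0, so s8 and s9 are equal.
Every assignment with s10 = 0 has x5 = 0; there are 10 such assignment(s).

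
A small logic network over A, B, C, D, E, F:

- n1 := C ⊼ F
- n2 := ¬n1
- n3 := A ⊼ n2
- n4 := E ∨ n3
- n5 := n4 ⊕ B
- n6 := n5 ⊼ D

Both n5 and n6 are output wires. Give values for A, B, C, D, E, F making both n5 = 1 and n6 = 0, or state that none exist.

A=0 B=0 C=0 D=1 E=1 F=0

Check with A=0 B=0 C=0 D=1 E=1 F=0:
n1 = C ⊼ F = 0 ⊼ 0 = 1
n2 = ¬n1 = ¬1 = 0
n3 = A ⊼ n2 = 0 ⊼ 0 = 1
n4 = E ∨ n3 = 1 ∨ 1 = 1
n5 = n4 ⊕ B = 1 ⊕ 0 = 1
n6 = n5 ⊼ D = 1 ⊼ 1 = 0
So n5 = 1 and n6 = 0.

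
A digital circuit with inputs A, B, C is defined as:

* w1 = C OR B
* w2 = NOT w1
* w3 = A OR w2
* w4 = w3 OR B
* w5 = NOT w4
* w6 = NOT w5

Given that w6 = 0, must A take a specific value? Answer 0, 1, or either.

w6 = NOT w5 must be 0, so w5 = 1.
Every assignment with w6 = 0 has A = 0; there are 1 such assignment(s).
  A=0, B=0, C=1

0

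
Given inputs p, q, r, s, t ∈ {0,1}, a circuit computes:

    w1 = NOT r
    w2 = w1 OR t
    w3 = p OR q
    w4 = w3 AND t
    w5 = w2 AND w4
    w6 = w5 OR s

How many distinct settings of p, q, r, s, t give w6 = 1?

22

w6 = w5 OR s must be 1, so at least one of w5, s is 1.
Enumerating the 32 input combinations, 22 give w6 = 1 and 10 give w6 = 0.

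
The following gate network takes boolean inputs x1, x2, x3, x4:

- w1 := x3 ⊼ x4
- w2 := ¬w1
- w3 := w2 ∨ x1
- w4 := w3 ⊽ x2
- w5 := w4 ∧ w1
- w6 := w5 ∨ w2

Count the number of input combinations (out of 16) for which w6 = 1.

7

w6 = w5 ∨ w2 must be 1, so at least one of w5, w2 is 1.
Enumerating the 16 input combinations, 7 give w6 = 1 and 9 give w6 = 0.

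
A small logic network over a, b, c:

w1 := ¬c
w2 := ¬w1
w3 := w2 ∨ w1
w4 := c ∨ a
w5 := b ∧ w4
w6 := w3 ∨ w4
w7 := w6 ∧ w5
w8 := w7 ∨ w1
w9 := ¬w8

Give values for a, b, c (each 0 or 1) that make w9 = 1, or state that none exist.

w9 = ¬w8 must be 1, so w8 = 0.
w8 = w7 ∨ w1 must be 0, so both w7 = 0 and w1 = 0.
w7 = w6 ∧ w5 must be 0, so at least one of w6, w5 is 0.
Check with a=1, b=0, c=1:
w1 = ¬c = ¬1 = 0
w2 = ¬w1 = ¬0 = 1
w3 = w2 ∨ w1 = 1 ∨ 0 = 1
w4 = c ∨ a = 1 ∨ 1 = 1
w5 = b ∧ w4 = 0 ∧ 1 = 0
w6 = w3 ∨ w4 = 1 ∨ 1 = 1
w7 = w6 ∧ w5 = 1 ∧ 0 = 0
w8 = w7 ∨ w1 = 0 ∨ 0 = 0
w9 = ¬w8 = ¬0 = 1
So w9 = 1 as required.

a=1, b=0, c=1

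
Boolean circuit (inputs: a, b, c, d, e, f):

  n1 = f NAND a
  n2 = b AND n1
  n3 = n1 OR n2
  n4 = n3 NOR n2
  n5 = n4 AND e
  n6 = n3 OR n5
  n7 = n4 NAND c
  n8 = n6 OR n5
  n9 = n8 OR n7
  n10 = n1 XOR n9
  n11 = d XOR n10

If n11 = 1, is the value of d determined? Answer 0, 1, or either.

Both values of d occur among assignments with n11 = 1:
  d=0: a=1, b=0, c=0, d=0, e=0, f=1
  d=1: a=0, b=0, c=0, d=1, e=0, f=0

either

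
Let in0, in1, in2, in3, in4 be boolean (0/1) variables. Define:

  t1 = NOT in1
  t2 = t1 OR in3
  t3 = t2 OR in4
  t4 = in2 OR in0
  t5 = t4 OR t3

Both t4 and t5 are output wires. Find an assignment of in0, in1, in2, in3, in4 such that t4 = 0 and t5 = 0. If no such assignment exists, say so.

in0=0, in1=1, in2=0, in3=0, in4=0

Check with in0=0, in1=1, in2=0, in3=0, in4=0:
t1 = NOT in1 = NOT 1 = 0
t2 = t1 OR in3 = 0 OR 0 = 0
t3 = t2 OR in4 = 0 OR 0 = 0
t4 = in2 OR in0 = 0 OR 0 = 0
t5 = t4 OR t3 = 0 OR 0 = 0
So t4 = 0 and t5 = 0.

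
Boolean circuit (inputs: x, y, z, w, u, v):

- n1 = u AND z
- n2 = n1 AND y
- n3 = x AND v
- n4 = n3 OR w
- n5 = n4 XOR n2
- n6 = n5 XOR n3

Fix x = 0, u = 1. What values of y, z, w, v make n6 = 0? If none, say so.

y=1, z=0, w=0, v=0

n6 = n5 XOR n3 must be 0, so n5 and n3 are equal.
Check with x = 0, u = 1 and y=1, z=0, w=0, v=0:
n1 = u AND z = 1 AND 0 = 0
n2 = n1 AND y = 0 AND 1 = 0
n3 = x AND v = 0 AND 0 = 0
n4 = n3 OR w = 0 OR 0 = 0
n5 = n4 XOR n2 = 0 XOR 0 = 0
n6 = n5 XOR n3 = 0 XOR 0 = 0
So n6 = 0.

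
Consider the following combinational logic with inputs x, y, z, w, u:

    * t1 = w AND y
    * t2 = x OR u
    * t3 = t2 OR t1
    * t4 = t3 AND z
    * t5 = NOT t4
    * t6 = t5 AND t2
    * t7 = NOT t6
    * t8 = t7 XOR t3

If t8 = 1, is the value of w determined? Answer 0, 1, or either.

either

Both values of w occur among assignments with t8 = 1:
  w=0: x=0, y=0, z=0, w=0, u=0
  w=1: x=0, y=0, z=0, w=1, u=0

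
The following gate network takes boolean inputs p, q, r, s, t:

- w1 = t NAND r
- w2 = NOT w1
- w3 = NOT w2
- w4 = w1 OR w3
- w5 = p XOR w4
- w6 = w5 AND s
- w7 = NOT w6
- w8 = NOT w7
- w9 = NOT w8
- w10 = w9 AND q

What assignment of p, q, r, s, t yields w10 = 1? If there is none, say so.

w10 = w9 AND q must be 1, so both w9 = 1 and q = 1.
w9 = NOT w8 must be 1, so w8 = 0.
w8 = NOT w7 must be 0, so w7 = 1.
Check with p=0 q=1 r=1 s=1 t=1:
w1 = t NAND r = 1 NAND 1 = 0
w2 = NOT w1 = NOT 0 = 1
w3 = NOT w2 = NOT 1 = 0
w4 = w1 OR w3 = 0 OR 0 = 0
w5 = p XOR w4 = 0 XOR 0 = 0
w6 = w5 AND s = 0 AND 1 = 0
w7 = NOT w6 = NOT 0 = 1
w8 = NOT w7 = NOT 1 = 0
w9 = NOT w8 = NOT 0 = 1
w10 = w9 AND q = 1 AND 1 = 1
So w10 = 1 as required.

p=0 q=1 r=1 s=1 t=1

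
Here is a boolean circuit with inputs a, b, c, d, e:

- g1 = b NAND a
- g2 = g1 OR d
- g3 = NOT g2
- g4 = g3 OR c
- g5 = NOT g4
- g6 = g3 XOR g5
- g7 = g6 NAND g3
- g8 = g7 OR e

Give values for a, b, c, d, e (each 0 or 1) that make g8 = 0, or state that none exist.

Check with a=1 b=1 c=0 d=0 e=0:
g1 = b NAND a = 1 NAND 1 = 0
g2 = g1 OR d = 0 OR 0 = 0
g3 = NOT g2 = NOT 0 = 1
g4 = g3 OR c = 1 OR 0 = 1
g5 = NOT g4 = NOT 1 = 0
g6 = g3 XOR g5 = 1 XOR 0 = 1
g7 = g6 NAND g3 = 1 NAND 1 = 0
g8 = g7 OR e = 0 OR 0 = 0
So g8 = 0 as required.

a=1 b=1 c=0 d=0 e=0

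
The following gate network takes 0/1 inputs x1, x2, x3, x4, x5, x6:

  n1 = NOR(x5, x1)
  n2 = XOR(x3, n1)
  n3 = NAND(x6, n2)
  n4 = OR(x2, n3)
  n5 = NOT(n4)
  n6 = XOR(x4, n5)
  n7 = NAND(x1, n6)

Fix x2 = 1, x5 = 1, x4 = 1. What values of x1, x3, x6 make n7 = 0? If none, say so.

x1=1, x3=0, x6=0

Check with x2 = 1, x5 = 1, x4 = 1 and x1=1, x3=0, x6=0:
n1 = NOR(x5, x1) = NOR(1, 1) = 0
n2 = XOR(x3, n1) = XOR(0, 0) = 0
n3 = NAND(x6, n2) = NAND(0, 0) = 1
n4 = OR(x2, n3) = OR(1, 1) = 1
n5 = NOT(n4) = NOT 1 = 0
n6 = XOR(x4, n5) = XOR(1, 0) = 1
n7 = NAND(x1, n6) = NAND(1, 1) = 0
So n7 = 0.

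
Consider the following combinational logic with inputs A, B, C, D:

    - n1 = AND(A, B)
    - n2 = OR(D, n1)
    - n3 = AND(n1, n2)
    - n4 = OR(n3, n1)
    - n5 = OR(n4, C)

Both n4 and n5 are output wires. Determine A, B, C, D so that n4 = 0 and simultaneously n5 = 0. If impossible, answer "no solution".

Check with A=1, B=0, C=0, D=1:
n1 = AND(A, B) = AND(1, 0) = 0
n2 = OR(D, n1) = OR(1, 0) = 1
n3 = AND(n1, n2) = AND(0, 1) = 0
n4 = OR(n3, n1) = OR(0, 0) = 0
n5 = OR(n4, C) = OR(0, 0) = 0
So n4 = 0 and n5 = 0.

A=1, B=0, C=0, D=1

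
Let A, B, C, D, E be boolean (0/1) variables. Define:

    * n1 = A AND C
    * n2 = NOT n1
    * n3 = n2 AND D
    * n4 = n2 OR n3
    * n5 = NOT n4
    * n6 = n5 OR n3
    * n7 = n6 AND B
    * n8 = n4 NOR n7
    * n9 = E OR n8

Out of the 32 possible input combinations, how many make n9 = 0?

14

n9 = E OR n8 must be 0, so both E = 0 and n8 = 0.
n8 = n4 NOR n7 must be 0, so at least one of n4, n7 is 1.
Enumerating the 32 input combinations, 14 give n9 = 0 and 18 give n9 = 1.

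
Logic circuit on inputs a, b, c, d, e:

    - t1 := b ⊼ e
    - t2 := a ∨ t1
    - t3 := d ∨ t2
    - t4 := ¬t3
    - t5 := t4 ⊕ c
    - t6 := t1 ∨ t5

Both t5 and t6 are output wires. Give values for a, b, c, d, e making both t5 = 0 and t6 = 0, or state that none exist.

Check with a=0, b=1, c=0, d=1, e=1:
t1 = b ⊼ e = 1 ⊼ 1 = 0
t2 = a ∨ t1 = 0 ∨ 0 = 0
t3 = d ∨ t2 = 1 ∨ 0 = 1
t4 = ¬t3 = ¬1 = 0
t5 = t4 ⊕ c = 0 ⊕ 0 = 0
t6 = t1 ∨ t5 = 0 ∨ 0 = 0
So t5 = 0 and t6 = 0.

a=0, b=1, c=0, d=1, e=1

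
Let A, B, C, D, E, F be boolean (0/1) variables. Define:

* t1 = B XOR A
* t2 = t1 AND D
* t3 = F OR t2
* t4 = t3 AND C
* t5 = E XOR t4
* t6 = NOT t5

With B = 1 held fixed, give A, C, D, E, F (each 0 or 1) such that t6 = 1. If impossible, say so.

t6 = NOT t5 must be 1, so t5 = 0.
Check with B = 1 and A=1, C=0, D=0, E=0, F=0:
t1 = B XOR A = 1 XOR 1 = 0
t2 = t1 AND D = 0 AND 0 = 0
t3 = F OR t2 = 0 OR 0 = 0
t4 = t3 AND C = 0 AND 0 = 0
t5 = E XOR t4 = 0 XOR 0 = 0
t6 = NOT t5 = NOT 0 = 1
So t6 = 1.

A=1 C=0 D=0 E=0 F=0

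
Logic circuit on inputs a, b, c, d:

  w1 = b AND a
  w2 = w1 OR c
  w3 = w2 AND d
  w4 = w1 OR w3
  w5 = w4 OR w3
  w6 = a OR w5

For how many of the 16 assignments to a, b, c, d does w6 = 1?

w6 = a OR w5 must be 1, so at least one of a, w5 is 1.
Enumerating the 16 input combinations, 10 give w6 = 1 and 6 give w6 = 0.

10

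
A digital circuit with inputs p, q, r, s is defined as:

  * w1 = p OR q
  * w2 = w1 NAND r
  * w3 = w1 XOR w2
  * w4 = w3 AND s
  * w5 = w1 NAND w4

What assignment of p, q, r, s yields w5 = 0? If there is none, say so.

w5 = w1 NAND w4 must be 0, so both w1 = 1 and w4 = 1.
w1 = p OR q must be 1, so at least one of p, q is 1.
Check with p=0, q=1, r=1, s=1:
w1 = p OR q = 0 OR 1 = 1
w2 = w1 NAND r = 1 NAND 1 = 0
w3 = w1 XOR w2 = 1 XOR 0 = 1
w4 = w3 AND s = 1 AND 1 = 1
w5 = w1 NAND w4 = 1 NAND 1 = 0
So w5 = 0 as required.

p=0, q=1, r=1, s=1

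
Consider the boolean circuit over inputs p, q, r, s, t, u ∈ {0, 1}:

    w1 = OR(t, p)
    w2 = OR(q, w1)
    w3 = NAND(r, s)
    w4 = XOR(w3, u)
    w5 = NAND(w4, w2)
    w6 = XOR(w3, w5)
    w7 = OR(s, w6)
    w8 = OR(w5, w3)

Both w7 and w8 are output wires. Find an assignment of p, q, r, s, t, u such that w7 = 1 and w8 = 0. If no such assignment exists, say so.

p=1 q=0 r=1 s=1 t=1 u=1

Check with p=1 q=0 r=1 s=1 t=1 u=1:
w1 = OR(t, p) = OR(1, 1) = 1
w2 = OR(q, w1) = OR(0, 1) = 1
w3 = NAND(r, s) = NAND(1, 1) = 0
w4 = XOR(w3, u) = XOR(0, 1) = 1
w5 = NAND(w4, w2) = NAND(1, 1) = 0
w6 = XOR(w3, w5) = XOR(0, 0) = 0
w7 = OR(s, w6) = OR(1, 0) = 1
w8 = OR(w5, w3) = OR(0, 0) = 0
So w7 = 1 and w8 = 0.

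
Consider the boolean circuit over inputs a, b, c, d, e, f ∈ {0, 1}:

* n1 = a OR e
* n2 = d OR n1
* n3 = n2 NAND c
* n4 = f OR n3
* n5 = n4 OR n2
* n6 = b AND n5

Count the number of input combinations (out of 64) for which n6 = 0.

n6 = b AND n5 must be 0, so at least one of b, n5 is 0.
Enumerating the 64 input combinations, 32 give n6 = 0 and 32 give n6 = 1.

32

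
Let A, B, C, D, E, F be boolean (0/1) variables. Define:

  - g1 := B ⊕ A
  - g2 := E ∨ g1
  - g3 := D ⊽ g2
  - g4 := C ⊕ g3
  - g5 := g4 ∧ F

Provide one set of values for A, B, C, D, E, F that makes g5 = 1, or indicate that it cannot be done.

g5 = g4 ∧ F must be 1, so both g4 = 1 and F = 1.
g4 = C ⊕ g3 must be 1, so C and g3 differ.
Check with A=0 B=0 C=1 D=1 E=1 F=1:
g1 = B ⊕ A = 0 ⊕ 0 = 0
g2 = E ∨ g1 = 1 ∨ 0 = 1
g3 = D ⊽ g2 = 1 ⊽ 1 = 0
g4 = C ⊕ g3 = 1 ⊕ 0 = 1
g5 = g4 ∧ F = 1 ∧ 1 = 1
So g5 = 1 as required.

A=0 B=0 C=1 D=1 E=1 F=1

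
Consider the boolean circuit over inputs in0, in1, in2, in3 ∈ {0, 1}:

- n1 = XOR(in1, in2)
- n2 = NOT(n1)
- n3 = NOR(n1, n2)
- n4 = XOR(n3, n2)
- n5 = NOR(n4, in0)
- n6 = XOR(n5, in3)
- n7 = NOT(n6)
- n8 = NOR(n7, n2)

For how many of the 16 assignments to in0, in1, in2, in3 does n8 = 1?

n8 = NOR(n7, n2) must be 1, so both n7 = 0 and n2 = 0.
n7 = NOT(n6) must be 0, so n6 = 1.
n2 = NOT(n1) must be 0, so n1 = 1.
Satisfying assignments:
  in0=0, in1=0, in2=1, in3=0
  in0=0, in1=1, in2=0, in3=0
  in0=1, in1=0, in2=1, in3=1
  in0=1, in1=1, in2=0, in3=1

4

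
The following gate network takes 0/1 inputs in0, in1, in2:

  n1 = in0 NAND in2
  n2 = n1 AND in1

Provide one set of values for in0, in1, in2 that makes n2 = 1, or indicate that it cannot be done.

in0=0 in1=1 in2=1

Check with in0=0 in1=1 in2=1:
n1 = in0 NAND in2 = 0 NAND 1 = 1
n2 = n1 AND in1 = 1 AND 1 = 1
So n2 = 1 as required.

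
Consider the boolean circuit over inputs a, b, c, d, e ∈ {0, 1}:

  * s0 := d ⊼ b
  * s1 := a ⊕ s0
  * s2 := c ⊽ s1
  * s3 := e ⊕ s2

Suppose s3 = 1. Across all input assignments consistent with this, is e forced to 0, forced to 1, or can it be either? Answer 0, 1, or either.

either

Both values of e occur among assignments with s3 = 1:
  e=0: a=0, b=1, c=0, d=1, e=0
  e=1: a=0, b=0, c=0, d=0, e=1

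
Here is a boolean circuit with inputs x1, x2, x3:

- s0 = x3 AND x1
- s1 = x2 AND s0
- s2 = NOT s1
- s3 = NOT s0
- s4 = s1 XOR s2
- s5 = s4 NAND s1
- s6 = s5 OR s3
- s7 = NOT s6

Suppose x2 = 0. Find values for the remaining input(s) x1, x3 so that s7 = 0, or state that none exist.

s7 = NOT s6 must be 0, so s6 = 1.
Check with x2 = 0 and x1=1, x3=1:
s0 = x3 AND x1 = 1 AND 1 = 1
s1 = x2 AND s0 = 0 AND 1 = 0
s2 = NOT s1 = NOT 0 = 1
s3 = NOT s0 = NOT 1 = 0
s4 = s1 XOR s2 = 0 XOR 1 = 1
s5 = s4 NAND s1 = 1 NAND 0 = 1
s6 = s5 OR s3 = 1 OR 0 = 1
s7 = NOT s6 = NOT 1 = 0
So s7 = 0.

x1=1, x3=1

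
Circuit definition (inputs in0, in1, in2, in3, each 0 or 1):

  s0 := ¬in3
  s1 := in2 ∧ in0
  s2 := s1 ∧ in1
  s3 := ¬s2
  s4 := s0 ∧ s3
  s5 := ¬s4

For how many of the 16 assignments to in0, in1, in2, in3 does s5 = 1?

s5 = ¬s4 must be 1, so s4 = 0.
Enumerating the 16 input combinations, 9 give s5 = 1 and 7 give s5 = 0.

9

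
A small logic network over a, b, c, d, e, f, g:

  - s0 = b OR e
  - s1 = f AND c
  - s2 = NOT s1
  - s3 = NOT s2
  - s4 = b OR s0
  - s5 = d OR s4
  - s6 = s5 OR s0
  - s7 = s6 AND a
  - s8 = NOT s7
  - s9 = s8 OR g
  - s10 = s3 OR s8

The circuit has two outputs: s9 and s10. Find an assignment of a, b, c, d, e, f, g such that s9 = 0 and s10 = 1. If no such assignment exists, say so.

Check with a=1, b=0, c=1, d=0, e=1, f=1, g=0:
s0 = b OR e = 0 OR 1 = 1
s1 = f AND c = 1 AND 1 = 1
s2 = NOT s1 = NOT 1 = 0
s3 = NOT s2 = NOT 0 = 1
s4 = b OR s0 = 0 OR 1 = 1
s5 = d OR s4 = 0 OR 1 = 1
s6 = s5 OR s0 = 1 OR 1 = 1
s7 = s6 AND a = 1 AND 1 = 1
s8 = NOT s7 = NOT 1 = 0
s9 = s8 OR g = 0 OR 0 = 0
s10 = s3 OR s8 = 1 OR 0 = 1
So s9 = 0 and s10 = 1.

a=1, b=0, c=1, d=0, e=1, f=1, g=0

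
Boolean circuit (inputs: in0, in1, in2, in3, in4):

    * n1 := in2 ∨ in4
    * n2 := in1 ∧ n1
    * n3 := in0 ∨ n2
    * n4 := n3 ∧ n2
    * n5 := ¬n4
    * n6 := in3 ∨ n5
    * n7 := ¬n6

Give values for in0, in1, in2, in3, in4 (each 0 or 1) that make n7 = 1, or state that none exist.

in0=0 in1=1 in2=0 in3=0 in4=1

Check with in0=0 in1=1 in2=0 in3=0 in4=1:
n1 = in2 ∨ in4 = 0 ∨ 1 = 1
n2 = in1 ∧ n1 = 1 ∧ 1 = 1
n3 = in0 ∨ n2 = 0 ∨ 1 = 1
n4 = n3 ∧ n2 = 1 ∧ 1 = 1
n5 = ¬n4 = ¬1 = 0
n6 = in3 ∨ n5 = 0 ∨ 0 = 0
n7 = ¬n6 = ¬0 = 1
So n7 = 1 as required.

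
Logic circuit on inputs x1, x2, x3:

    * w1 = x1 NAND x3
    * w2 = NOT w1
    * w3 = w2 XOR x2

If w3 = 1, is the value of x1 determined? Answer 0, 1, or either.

Both values of x1 occur among assignments with w3 = 1:
  x1=0: x1=0, x2=1, x3=0
  x1=1: x1=1, x2=0, x3=1

either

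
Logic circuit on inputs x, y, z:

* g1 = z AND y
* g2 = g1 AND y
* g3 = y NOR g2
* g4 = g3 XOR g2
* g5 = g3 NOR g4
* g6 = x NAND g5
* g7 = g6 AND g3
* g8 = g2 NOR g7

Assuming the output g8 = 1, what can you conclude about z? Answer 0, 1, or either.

0

g8 = g2 NOR g7 must be 1, so both g2 = 0 and g7 = 0.
g2 = g1 AND y must be 0, so at least one of g1, y is 0.
g7 = g6 AND g3 must be 0, so at least one of g6, g3 is 0.
Every assignment with g8 = 1 has z = 0; there are 2 such assignment(s).
  x=0, y=1, z=0
  x=1, y=1, z=0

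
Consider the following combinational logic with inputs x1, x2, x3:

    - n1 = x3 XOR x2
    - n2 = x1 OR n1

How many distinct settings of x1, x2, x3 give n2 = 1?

n2 = x1 OR n1 must be 1, so at least one of x1, n1 is 1.
Enumerating the 8 input combinations, 6 give n2 = 1 and 2 give n2 = 0.

6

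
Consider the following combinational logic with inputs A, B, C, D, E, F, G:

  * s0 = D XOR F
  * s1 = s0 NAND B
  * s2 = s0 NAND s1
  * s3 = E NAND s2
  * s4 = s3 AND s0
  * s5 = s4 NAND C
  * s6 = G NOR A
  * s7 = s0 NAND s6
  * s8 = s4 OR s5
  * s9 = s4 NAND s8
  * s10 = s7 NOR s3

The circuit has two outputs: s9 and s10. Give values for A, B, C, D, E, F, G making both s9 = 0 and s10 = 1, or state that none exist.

no solution exists

Across all 128 input combinations, none give both s9 = 0 and s10 = 1.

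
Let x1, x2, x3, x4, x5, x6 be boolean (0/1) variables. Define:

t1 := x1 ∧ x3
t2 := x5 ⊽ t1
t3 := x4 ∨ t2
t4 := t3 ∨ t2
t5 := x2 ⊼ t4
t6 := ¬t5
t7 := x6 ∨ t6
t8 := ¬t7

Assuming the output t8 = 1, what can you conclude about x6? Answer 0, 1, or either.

t8 = ¬t7 must be 1, so t7 = 0.
t7 = x6 ∨ t6 must be 0, so both x6 = 0 and t6 = 0.
Every assignment with t8 = 1 has x6 = 0; there are 21 such assignment(s).

0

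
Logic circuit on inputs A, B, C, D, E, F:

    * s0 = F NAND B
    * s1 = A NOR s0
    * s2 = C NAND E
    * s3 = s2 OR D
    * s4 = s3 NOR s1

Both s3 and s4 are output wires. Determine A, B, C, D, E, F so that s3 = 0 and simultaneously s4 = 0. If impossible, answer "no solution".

Check with A=0, B=1, C=1, D=0, E=1, F=1:
s0 = F NAND B = 1 NAND 1 = 0
s1 = A NOR s0 = 0 NOR 0 = 1
s2 = C NAND E = 1 NAND 1 = 0
s3 = s2 OR D = 0 OR 0 = 0
s4 = s3 NOR s1 = 0 NOR 1 = 0
So s3 = 0 and s4 = 0.

A=0, B=1, C=1, D=0, E=1, F=1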